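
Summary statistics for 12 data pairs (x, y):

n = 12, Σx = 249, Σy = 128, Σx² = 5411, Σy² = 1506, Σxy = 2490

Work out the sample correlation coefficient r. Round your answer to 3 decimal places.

-0.896

r = (nΣxy − ΣxΣy) / √[(nΣx² − (Σx)²)(nΣy² − (Σy)²)]
Numerator: 12×2490 − 249×128 = -1992
Denominator: √[(64932 − 62001)(18072 − 16384)] = √[2931 × 1688] = 2224.3039
r = -1992 / 2224.3039 ≈ -0.896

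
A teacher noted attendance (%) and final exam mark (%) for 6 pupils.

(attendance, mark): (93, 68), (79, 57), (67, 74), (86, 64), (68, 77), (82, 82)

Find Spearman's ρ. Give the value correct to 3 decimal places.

-0.257

Rank attendance: 6, 3, 1, 5, 2, 4
Rank mark: 3, 1, 4, 2, 5, 6
d = rank(attendance) − rank(mark): 3, 2, -3, 3, -3, -2; Σd² = 44
ρ = 1 − 6Σd² / [n(n²−1)] = 1 − 6×44 / (6×35) = 1 − 264/210 ≈ -0.257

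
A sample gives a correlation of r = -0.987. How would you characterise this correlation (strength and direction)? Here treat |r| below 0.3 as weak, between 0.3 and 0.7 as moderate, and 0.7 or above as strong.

r = -0.987 < 0 so the relationship is negative.
|r| = 0.987, which falls in the strong range.

strong negative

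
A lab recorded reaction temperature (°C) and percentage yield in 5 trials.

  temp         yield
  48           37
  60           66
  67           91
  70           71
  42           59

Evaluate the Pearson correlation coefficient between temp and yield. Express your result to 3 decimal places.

0.723

n = 5, Σx = 287, Σy = 324, Σx² = 17057, Σy² = 22528, Σxy = 19281
nΣxy − ΣxΣy = 96405 − 92988 = 3417
nΣx² − (Σx)² = 85285 − 82369 = 2916; nΣy² − (Σy)² = 112640 − 104976 = 7664
r = 3417 / √(2916 × 7664) = 3417 / 4727.3908 ≈ 0.723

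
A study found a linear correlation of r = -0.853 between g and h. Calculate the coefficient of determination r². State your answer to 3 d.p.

r² = (-0.853)² = 0.728

0.728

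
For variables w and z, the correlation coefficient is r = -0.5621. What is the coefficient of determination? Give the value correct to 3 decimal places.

r² = (-0.5621)² = 0.316

0.316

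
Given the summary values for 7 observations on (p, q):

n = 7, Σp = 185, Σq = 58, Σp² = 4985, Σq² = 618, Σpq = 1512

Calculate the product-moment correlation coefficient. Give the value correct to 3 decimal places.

-0.182

r = (nΣpq − ΣpΣq) / √[(nΣp² − (Σp)²)(nΣq² − (Σq)²)]
Numerator: 7×1512 − 185×58 = -146
Denominator: √[(34895 − 34225)(4326 − 3364)] = √[670 × 962] = 802.8325
r = -146 / 802.8325 ≈ -0.182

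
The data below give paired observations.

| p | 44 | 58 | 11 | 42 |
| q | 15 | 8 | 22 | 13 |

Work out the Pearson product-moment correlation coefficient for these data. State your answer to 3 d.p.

n = 4, Σp = 155, Σq = 58, Σp² = 7185, Σq² = 942, Σpq = 1912
nΣpq − ΣpΣq = 7648 − 8990 = -1342
nΣp² − (Σp)² = 28740 − 24025 = 4715; nΣq² − (Σq)² = 3768 − 3364 = 404
r = -1342 / √(4715 × 404) = -1342 / 1380.1667 ≈ -0.972

-0.972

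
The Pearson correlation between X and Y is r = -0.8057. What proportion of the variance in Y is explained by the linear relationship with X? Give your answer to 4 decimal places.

r² = (-0.8057)² = 0.6492

0.6492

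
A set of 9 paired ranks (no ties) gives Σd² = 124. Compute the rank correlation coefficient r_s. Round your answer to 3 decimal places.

ρ = 1 − 6Σd² / [n(n²−1)] = 1 − 6×124 / (9×80)
  = 1 − 744/720 = 1 − 1.0333 ≈ -0.033

-0.033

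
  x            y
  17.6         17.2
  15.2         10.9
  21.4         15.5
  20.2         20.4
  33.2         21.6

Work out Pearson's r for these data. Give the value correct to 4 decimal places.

n = 5, Σx = 107.6, Σy = 85.6, Σx² = 2509.04, Σy² = 1537.62, Σxy = 1929.3
nΣxy − ΣxΣy = 9646.5 − 9210.56 = 435.94
nΣx² − (Σx)² = 12545.2 − 11577.76 = 967.44; nΣy² − (Σy)² = 7688.1 − 7327.36 = 360.74
r = 435.94 / √(967.44 × 360.74) = 435.94 / 590.7574 ≈ 0.7379

0.7379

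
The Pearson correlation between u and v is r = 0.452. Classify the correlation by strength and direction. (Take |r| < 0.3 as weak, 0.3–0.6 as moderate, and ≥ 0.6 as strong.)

r = 0.452 > 0 so the relationship is positive.
|r| = 0.452, which falls in the moderate range.

moderate positive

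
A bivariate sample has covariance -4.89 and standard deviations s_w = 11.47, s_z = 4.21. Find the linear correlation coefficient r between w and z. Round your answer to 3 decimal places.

-0.101

r = Cov(w,z) / (s_w · s_z) = -4.89 / (11.47 × 4.21)
  = -4.89 / 48.2887 ≈ -0.101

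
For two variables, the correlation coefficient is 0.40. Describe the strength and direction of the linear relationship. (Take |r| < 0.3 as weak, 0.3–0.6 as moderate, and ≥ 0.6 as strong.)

r = 0.40 > 0 so the relationship is positive.
|r| = 0.40, which falls in the moderate range.

moderate positive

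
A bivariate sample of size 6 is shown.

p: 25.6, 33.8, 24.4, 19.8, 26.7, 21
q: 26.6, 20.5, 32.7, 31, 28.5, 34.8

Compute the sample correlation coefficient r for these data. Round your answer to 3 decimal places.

n = 6, Σp = 151.3, Σq = 174.1, Σp² = 3939.09, Σq² = 5181.39, Σpq = 4277.29
nΣpq − ΣpΣq = 25663.74 − 26341.33 = -677.59
nΣp² − (Σp)² = 23634.54 − 22891.69 = 742.85; nΣq² − (Σq)² = 31088.34 − 30310.81 = 777.53
r = -677.59 / √(742.85 × 777.53) = -677.59 / 759.9922 ≈ -0.892

-0.892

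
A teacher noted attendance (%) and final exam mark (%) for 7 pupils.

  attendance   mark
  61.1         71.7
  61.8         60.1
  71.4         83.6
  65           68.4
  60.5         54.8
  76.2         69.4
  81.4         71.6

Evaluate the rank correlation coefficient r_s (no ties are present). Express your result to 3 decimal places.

0.464

Rank attendance: 2, 3, 5, 4, 1, 6, 7
Rank mark: 6, 2, 7, 3, 1, 4, 5
d = rank(attendance) − rank(mark): -4, 1, -2, 1, 0, 2, 2; Σd² = 30
ρ = 1 − 6Σd² / [n(n²−1)] = 1 − 6×30 / (7×48) = 1 − 180/336 ≈ 0.464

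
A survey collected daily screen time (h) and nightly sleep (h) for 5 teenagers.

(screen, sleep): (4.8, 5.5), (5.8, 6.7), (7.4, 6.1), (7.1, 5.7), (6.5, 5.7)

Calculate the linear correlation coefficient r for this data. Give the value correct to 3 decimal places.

n = 5, Σx = 31.6, Σy = 29.7, Σx² = 204.1, Σy² = 177.33, Σxy = 187.92
nΣxy − ΣxΣy = 939.6 − 938.52 = 1.08
nΣx² − (Σx)² = 1020.5 − 998.56 = 21.94; nΣy² − (Σy)² = 886.65 − 882.09 = 4.56
r = 1.08 / √(21.94 × 4.56) = 1.08 / 10.0023 ≈ 0.108

0.108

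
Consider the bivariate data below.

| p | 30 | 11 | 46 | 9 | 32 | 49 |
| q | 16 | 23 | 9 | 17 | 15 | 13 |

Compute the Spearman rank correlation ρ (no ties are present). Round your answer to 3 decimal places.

Rank p: 3, 2, 5, 1, 4, 6
Rank q: 4, 6, 1, 5, 3, 2
d = rank(p) − rank(q): -1, -4, 4, -4, 1, 4; Σd² = 66
ρ = 1 − 6Σd² / [n(n²−1)] = 1 − 6×66 / (6×35) = 1 − 396/210 ≈ -0.886

-0.886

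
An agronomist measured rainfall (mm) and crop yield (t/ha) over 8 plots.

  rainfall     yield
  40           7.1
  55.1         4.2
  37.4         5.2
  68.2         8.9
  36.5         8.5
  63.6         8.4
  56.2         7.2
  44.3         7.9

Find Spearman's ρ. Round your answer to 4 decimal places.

0.3095

Rank rainfall: 3, 5, 2, 8, 1, 7, 6, 4
Rank yield: 3, 1, 2, 8, 7, 6, 4, 5
d = rank(rainfall) − rank(yield): 0, 4, 0, 0, -6, 1, 2, -1; Σd² = 58
ρ = 1 − 6Σd² / [n(n²−1)] = 1 − 6×58 / (8×63) = 1 − 348/504 ≈ 0.3095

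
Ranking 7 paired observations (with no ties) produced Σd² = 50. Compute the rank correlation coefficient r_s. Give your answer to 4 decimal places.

ρ = 1 − 6Σd² / [n(n²−1)] = 1 − 6×50 / (7×48)
  = 1 − 300/336 = 1 − 0.89286 ≈ 0.1071

0.1071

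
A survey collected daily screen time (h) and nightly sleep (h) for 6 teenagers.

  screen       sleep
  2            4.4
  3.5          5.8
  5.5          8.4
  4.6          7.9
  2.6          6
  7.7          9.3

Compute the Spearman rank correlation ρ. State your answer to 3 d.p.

0.943

Rank screen: 1, 3, 5, 4, 2, 6
Rank sleep: 1, 2, 5, 4, 3, 6
d = rank(screen) − rank(sleep): 0, 1, 0, 0, -1, 0; Σd² = 2
ρ = 1 − 6Σd² / [n(n²−1)] = 1 − 6×2 / (6×35) = 1 − 12/210 ≈ 0.943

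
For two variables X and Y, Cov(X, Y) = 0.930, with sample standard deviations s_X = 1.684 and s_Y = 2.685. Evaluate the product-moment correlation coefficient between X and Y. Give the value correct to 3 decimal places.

0.206

r = Cov(X,Y) / (s_X · s_Y) = 0.930 / (1.684 × 2.685)
  = 0.930 / 4.5215 ≈ 0.206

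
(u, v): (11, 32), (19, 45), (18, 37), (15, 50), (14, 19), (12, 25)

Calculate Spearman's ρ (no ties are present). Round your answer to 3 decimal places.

0.600

Rank u: 1, 6, 5, 4, 3, 2
Rank v: 3, 5, 4, 6, 1, 2
d = rank(u) − rank(v): -2, 1, 1, -2, 2, 0; Σd² = 14
ρ = 1 − 6Σd² / [n(n²−1)] = 1 − 6×14 / (6×35) = 1 − 84/210 ≈ 0.600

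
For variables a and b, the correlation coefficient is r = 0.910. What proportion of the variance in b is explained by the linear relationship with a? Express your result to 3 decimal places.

0.828

r² = (0.910)² = 0.828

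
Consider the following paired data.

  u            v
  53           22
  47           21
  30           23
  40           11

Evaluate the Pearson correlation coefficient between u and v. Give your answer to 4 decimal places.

0.0637

n = 4, Σu = 170, Σv = 77, Σu² = 7518, Σv² = 1575, Σuv = 3283
nΣuv − ΣuΣv = 13132 − 13090 = 42
nΣu² − (Σu)² = 30072 − 28900 = 1172; nΣv² − (Σv)² = 6300 − 5929 = 371
r = 42 / √(1172 × 371) = 42 / 659.4028 ≈ 0.0637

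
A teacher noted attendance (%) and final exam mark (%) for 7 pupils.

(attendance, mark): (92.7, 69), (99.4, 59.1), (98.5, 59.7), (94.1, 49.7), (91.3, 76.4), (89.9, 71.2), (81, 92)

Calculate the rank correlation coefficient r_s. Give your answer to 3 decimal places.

-0.857

Rank attendance: 4, 7, 6, 5, 3, 2, 1
Rank mark: 4, 2, 3, 1, 6, 5, 7
d = rank(attendance) − rank(mark): 0, 5, 3, 4, -3, -3, -6; Σd² = 104
ρ = 1 − 6Σd² / [n(n²−1)] = 1 − 6×104 / (7×48) = 1 − 624/336 ≈ -0.857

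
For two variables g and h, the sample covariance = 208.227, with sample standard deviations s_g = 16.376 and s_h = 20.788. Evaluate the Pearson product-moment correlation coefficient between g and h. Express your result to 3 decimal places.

0.612

r = Cov(g,h) / (s_g · s_h) = 208.227 / (16.376 × 20.788)
  = 208.227 / 340.4243 ≈ 0.612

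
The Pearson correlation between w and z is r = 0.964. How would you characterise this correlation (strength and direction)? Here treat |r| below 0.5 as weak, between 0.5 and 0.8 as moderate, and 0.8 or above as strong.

strong positive

r = 0.964 > 0 so the relationship is positive.
|r| = 0.964, which falls in the strong range.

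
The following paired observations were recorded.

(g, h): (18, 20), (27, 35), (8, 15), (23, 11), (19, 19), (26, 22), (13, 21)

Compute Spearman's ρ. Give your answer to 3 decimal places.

0.500

Rank g: 3, 7, 1, 5, 4, 6, 2
Rank h: 4, 7, 2, 1, 3, 6, 5
d = rank(g) − rank(h): -1, 0, -1, 4, 1, 0, -3; Σd² = 28
ρ = 1 − 6Σd² / [n(n²−1)] = 1 − 6×28 / (7×48) = 1 − 168/336 ≈ 0.500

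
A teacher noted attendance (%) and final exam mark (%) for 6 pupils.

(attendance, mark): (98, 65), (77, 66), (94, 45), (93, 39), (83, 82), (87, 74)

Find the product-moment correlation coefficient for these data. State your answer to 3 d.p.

-0.526

n = 6, Σx = 532, Σy = 371, Σx² = 47476, Σy² = 24327, Σxy = 32553
nΣxy − ΣxΣy = 195318 − 197372 = -2054
nΣx² − (Σx)² = 284856 − 283024 = 1832; nΣy² − (Σy)² = 145962 − 137641 = 8321
r = -2054 / √(1832 × 8321) = -2054 / 3904.3658 ≈ -0.526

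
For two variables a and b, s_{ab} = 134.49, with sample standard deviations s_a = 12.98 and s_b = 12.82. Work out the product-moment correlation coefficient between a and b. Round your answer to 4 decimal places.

0.8082

r = Cov(a,b) / (s_a · s_b) = 134.49 / (12.98 × 12.82)
  = 134.49 / 166.4036 ≈ 0.8082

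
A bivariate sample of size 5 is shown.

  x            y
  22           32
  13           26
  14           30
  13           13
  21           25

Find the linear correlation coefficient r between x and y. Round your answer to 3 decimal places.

0.483

n = 5, Σx = 83, Σy = 126, Σx² = 1459, Σy² = 3394, Σxy = 2156
nΣxy − ΣxΣy = 10780 − 10458 = 322
nΣx² − (Σx)² = 7295 − 6889 = 406; nΣy² − (Σy)² = 16970 − 15876 = 1094
r = 322 / √(406 × 1094) = 322 / 666.4563 ≈ 0.483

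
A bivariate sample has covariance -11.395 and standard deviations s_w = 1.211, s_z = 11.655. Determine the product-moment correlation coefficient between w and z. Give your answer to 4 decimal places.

r = Cov(w,z) / (s_w · s_z) = -11.395 / (1.211 × 11.655)
  = -11.395 / 14.1142 ≈ -0.8073

-0.8073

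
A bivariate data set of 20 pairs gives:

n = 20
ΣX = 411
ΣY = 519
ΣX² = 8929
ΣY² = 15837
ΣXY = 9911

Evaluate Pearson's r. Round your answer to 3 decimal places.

r = (nΣXY − ΣXΣY) / √[(nΣX² − (ΣX)²)(nΣY² − (ΣY)²)]
Numerator: 20×9911 − 411×519 = -15089
Denominator: √[(178580 − 168921)(316740 − 269361)] = √[9659 × 47379] = 21392.3762
r = -15089 / 21392.3762 ≈ -0.705

-0.705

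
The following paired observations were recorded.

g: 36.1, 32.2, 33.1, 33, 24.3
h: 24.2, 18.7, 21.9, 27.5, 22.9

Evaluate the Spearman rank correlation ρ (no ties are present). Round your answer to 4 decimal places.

0.3000

Rank g: 5, 2, 4, 3, 1
Rank h: 4, 1, 2, 5, 3
d = rank(g) − rank(h): 1, 1, 2, -2, -2; Σd² = 14
ρ = 1 − 6Σd² / [n(n²−1)] = 1 − 6×14 / (5×24) = 1 − 84/120 ≈ 0.3000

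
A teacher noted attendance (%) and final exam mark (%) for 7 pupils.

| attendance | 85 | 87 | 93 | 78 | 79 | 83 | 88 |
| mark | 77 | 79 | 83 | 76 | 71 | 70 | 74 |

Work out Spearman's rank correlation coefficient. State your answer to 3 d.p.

Rank attendance: 4, 5, 7, 1, 2, 3, 6
Rank mark: 5, 6, 7, 4, 2, 1, 3
d = rank(attendance) − rank(mark): -1, -1, 0, -3, 0, 2, 3; Σd² = 24
ρ = 1 − 6Σd² / [n(n²−1)] = 1 − 6×24 / (7×48) = 1 − 144/336 ≈ 0.571

0.571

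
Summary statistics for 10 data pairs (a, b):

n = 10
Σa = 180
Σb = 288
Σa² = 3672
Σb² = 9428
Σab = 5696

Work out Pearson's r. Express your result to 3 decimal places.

r = (nΣab − ΣaΣb) / √[(nΣa² − (Σa)²)(nΣb² − (Σb)²)]
Numerator: 10×5696 − 180×288 = 5120
Denominator: √[(36720 − 32400)(94280 − 82944)] = √[4320 × 11336] = 6997.9654
r = 5120 / 6997.9654 ≈ 0.732

0.732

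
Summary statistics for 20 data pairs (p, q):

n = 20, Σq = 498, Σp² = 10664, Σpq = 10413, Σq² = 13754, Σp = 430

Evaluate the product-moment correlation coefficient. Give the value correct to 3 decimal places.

-0.212

r = (nΣpq − ΣpΣq) / √[(nΣp² − (Σp)²)(nΣq² − (Σq)²)]
Numerator: 20×10413 − 430×498 = -5880
Denominator: √[(213280 − 184900)(275080 − 248004)] = √[28380 × 27076] = 27720.3333
r = -5880 / 27720.3333 ≈ -0.212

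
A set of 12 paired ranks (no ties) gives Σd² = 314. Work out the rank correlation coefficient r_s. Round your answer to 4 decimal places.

-0.0979

ρ = 1 − 6Σd² / [n(n²−1)] = 1 − 6×314 / (12×143)
  = 1 − 1884/1716 = 1 − 1.09790 ≈ -0.0979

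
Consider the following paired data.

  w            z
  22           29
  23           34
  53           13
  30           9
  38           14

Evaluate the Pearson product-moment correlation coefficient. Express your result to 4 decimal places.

-0.6684

n = 5, Σw = 166, Σz = 99, Σw² = 6166, Σz² = 2443, Σwz = 2911
nΣwz − ΣwΣz = 14555 − 16434 = -1879
nΣw² − (Σw)² = 30830 − 27556 = 3274; nΣz² − (Σz)² = 12215 − 9801 = 2414
r = -1879 / √(3274 × 2414) = -1879 / 2811.3050 ≈ -0.6684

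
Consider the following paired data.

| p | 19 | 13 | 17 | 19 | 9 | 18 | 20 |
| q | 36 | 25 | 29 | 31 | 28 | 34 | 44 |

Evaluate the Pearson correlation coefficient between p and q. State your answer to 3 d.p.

n = 7, Σp = 115, Σq = 227, Σp² = 1985, Σq² = 7599, Σpq = 3835
nΣpq − ΣpΣq = 26845 − 26105 = 740
nΣp² − (Σp)² = 13895 − 13225 = 670; nΣq² − (Σq)² = 53193 − 51529 = 1664
r = 740 / √(670 × 1664) = 740 / 1055.8788 ≈ 0.701

0.701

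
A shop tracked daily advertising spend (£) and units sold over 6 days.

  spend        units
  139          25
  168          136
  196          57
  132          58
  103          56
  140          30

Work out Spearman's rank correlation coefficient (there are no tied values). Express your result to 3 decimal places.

0.257

Rank spend: 3, 5, 6, 2, 1, 4
Rank units: 1, 6, 4, 5, 3, 2
d = rank(spend) − rank(units): 2, -1, 2, -3, -2, 2; Σd² = 26
ρ = 1 − 6Σd² / [n(n²−1)] = 1 − 6×26 / (6×35) = 1 − 156/210 ≈ 0.257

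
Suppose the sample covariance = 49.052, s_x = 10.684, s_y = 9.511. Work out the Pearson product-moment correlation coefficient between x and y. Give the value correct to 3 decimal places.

0.483

r = Cov(x,y) / (s_x · s_y) = 49.052 / (10.684 × 9.511)
  = 49.052 / 101.6155 ≈ 0.483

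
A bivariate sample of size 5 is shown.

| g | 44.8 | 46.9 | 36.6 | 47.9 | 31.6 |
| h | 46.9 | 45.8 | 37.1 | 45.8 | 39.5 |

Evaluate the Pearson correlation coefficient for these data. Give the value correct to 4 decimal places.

0.8702

n = 5, Σg = 207.8, Σh = 215.1, Σg² = 8839.18, Σh² = 9331.55, Σgh = 9049.02
nΣgh − ΣgΣh = 45245.1 − 44697.78 = 547.32
nΣg² − (Σg)² = 44195.9 − 43180.84 = 1015.06; nΣh² − (Σh)² = 46657.75 − 46268.01 = 389.74
r = 547.32 / √(1015.06 × 389.74) = 547.32 / 628.9749 ≈ 0.8702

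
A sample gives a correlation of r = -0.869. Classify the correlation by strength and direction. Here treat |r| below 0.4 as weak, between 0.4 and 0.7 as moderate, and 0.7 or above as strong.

r = -0.869 < 0 so the relationship is negative.
|r| = 0.869, which falls in the strong range.

strong negative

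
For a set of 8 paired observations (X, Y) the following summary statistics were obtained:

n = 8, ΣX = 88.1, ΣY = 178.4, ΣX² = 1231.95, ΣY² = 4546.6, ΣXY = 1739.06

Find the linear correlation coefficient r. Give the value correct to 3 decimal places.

r = (nΣXY − ΣXΣY) / √[(nΣX² − (ΣX)²)(nΣY² − (ΣY)²)]
Numerator: 8×1739.06 − 88.1×178.4 = -1804.56
Denominator: √[(9855.6 − 7761.61)(36372.8 − 31826.56)] = √[2093.99 × 4546.24] = 3085.4143
r = -1804.56 / 3085.4143 ≈ -0.585

-0.585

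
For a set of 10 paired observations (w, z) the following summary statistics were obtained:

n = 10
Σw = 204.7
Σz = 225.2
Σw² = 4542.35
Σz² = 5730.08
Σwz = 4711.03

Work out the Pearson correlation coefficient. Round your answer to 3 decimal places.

0.210

r = (nΣwz − ΣwΣz) / √[(nΣw² − (Σw)²)(nΣz² − (Σz)²)]
Numerator: 10×4711.03 − 204.7×225.2 = 1011.86
Denominator: √[(45423.5 − 41902.09)(57300.8 − 50715.04)] = √[3521.41 × 6585.76] = 4815.7202
r = 1011.86 / 4815.7202 ≈ 0.210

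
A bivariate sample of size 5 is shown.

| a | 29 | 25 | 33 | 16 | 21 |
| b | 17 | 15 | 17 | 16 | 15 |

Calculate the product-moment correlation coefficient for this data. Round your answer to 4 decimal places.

0.6017

n = 5, Σa = 124, Σb = 80, Σa² = 3252, Σb² = 1284, Σab = 2000
nΣab − ΣaΣb = 10000 − 9920 = 80
nΣa² − (Σa)² = 16260 − 15376 = 884; nΣb² − (Σb)² = 6420 − 6400 = 20
r = 80 / √(884 × 20) = 80 / 132.9662 ≈ 0.6017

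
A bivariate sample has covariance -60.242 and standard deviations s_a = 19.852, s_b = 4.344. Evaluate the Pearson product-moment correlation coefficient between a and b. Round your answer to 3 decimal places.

-0.699

r = Cov(a,b) / (s_a · s_b) = -60.242 / (19.852 × 4.344)
  = -60.242 / 86.2371 ≈ -0.699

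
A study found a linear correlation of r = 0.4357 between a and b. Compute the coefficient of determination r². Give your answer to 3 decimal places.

r² = (0.4357)² = 0.190

0.190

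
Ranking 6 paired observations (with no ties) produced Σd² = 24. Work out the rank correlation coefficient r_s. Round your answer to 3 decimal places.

0.314

ρ = 1 − 6Σd² / [n(n²−1)] = 1 − 6×24 / (6×35)
  = 1 − 144/210 = 1 − 0.6857 ≈ 0.314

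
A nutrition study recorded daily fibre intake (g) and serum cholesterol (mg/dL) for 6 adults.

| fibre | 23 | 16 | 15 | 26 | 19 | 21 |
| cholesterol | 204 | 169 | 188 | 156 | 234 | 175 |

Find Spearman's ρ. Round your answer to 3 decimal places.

-0.257

Rank fibre: 5, 2, 1, 6, 3, 4
Rank cholesterol: 5, 2, 4, 1, 6, 3
d = rank(fibre) − rank(cholesterol): 0, 0, -3, 5, -3, 1; Σd² = 44
ρ = 1 − 6Σd² / [n(n²−1)] = 1 − 6×44 / (6×35) = 1 − 264/210 ≈ -0.257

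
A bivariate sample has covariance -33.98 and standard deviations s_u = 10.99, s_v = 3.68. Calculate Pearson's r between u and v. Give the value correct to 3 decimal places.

r = Cov(u,v) / (s_u · s_v) = -33.98 / (10.99 × 3.68)
  = -33.98 / 40.4432 ≈ -0.840

-0.840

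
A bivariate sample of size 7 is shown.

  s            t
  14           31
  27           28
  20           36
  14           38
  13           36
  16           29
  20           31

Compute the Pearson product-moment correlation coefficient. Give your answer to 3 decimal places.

n = 7, Σs = 124, Σt = 229, Σs² = 2346, Σt² = 7583, Σst = 3994
nΣst − ΣsΣt = 27958 − 28396 = -438
nΣs² − (Σs)² = 16422 − 15376 = 1046; nΣt² − (Σt)² = 53081 − 52441 = 640
r = -438 / √(1046 × 640) = -438 / 818.1931 ≈ -0.535

-0.535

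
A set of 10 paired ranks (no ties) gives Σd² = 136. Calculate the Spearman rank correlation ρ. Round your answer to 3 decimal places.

0.176

ρ = 1 − 6Σd² / [n(n²−1)] = 1 − 6×136 / (10×99)
  = 1 − 816/990 = 1 − 0.8242 ≈ 0.176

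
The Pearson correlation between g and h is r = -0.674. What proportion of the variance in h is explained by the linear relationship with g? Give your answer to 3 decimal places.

0.454

r² = (-0.674)² = 0.454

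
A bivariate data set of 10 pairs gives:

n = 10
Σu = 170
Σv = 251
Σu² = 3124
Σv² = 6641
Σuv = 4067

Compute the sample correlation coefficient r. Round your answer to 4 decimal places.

-0.7081

r = (nΣuv − ΣuΣv) / √[(nΣu² − (Σu)²)(nΣv² − (Σv)²)]
Numerator: 10×4067 − 170×251 = -2000
Denominator: √[(31240 − 28900)(66410 − 63001)] = √[2340 × 3409] = 2824.3690
r = -2000 / 2824.3690 ≈ -0.7081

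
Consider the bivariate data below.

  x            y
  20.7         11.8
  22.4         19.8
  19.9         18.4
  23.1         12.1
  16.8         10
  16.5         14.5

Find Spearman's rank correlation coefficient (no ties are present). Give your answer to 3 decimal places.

0.200

Rank x: 4, 5, 3, 6, 2, 1
Rank y: 2, 6, 5, 3, 1, 4
d = rank(x) − rank(y): 2, -1, -2, 3, 1, -3; Σd² = 28
ρ = 1 − 6Σd² / [n(n²−1)] = 1 − 6×28 / (6×35) = 1 − 168/210 ≈ 0.200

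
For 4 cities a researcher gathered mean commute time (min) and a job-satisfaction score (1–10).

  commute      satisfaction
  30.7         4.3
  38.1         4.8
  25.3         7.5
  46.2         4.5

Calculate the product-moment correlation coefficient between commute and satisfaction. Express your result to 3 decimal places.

n = 4, Σx = 140.3, Σy = 21.1, Σx² = 5168.63, Σy² = 118.03, Σxy = 712.54
nΣxy − ΣxΣy = 2850.16 − 2960.33 = -110.17
nΣx² − (Σx)² = 20674.52 − 19684.09 = 990.43; nΣy² − (Σy)² = 472.12 − 445.21 = 26.91
r = -110.17 / √(990.43 × 26.91) = -110.17 / 163.2558 ≈ -0.675

-0.675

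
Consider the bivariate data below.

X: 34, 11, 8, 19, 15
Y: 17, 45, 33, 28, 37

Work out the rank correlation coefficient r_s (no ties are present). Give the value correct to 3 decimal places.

Rank X: 5, 2, 1, 4, 3
Rank Y: 1, 5, 3, 2, 4
d = rank(X) − rank(Y): 4, -3, -2, 2, -1; Σd² = 34
ρ = 1 − 6Σd² / [n(n²−1)] = 1 − 6×34 / (5×24) = 1 − 204/120 ≈ -0.700

-0.700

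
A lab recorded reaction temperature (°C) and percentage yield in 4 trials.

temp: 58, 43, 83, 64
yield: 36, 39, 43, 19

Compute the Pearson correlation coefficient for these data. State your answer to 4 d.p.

0.1068

n = 4, Σx = 248, Σy = 137, Σx² = 16198, Σy² = 5027, Σxy = 8550
nΣxy − ΣxΣy = 34200 − 33976 = 224
nΣx² − (Σx)² = 64792 − 61504 = 3288; nΣy² − (Σy)² = 20108 − 18769 = 1339
r = 224 / √(3288 × 1339) = 224 / 2098.2450 ≈ 0.1068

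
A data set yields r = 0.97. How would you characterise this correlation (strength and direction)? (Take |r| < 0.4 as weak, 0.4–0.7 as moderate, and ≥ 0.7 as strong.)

r = 0.97 > 0 so the relationship is positive.
|r| = 0.97, which falls in the strong range.

strong positive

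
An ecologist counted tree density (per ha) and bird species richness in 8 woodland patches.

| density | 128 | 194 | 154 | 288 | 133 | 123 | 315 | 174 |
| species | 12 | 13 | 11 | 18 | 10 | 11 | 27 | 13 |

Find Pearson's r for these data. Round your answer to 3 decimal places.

0.919

n = 8, Σx = 1509, Σy = 115, Σx² = 322999, Σy² = 1877, Σxy = 24386
nΣxy − ΣxΣy = 195088 − 173535 = 21553
nΣx² − (Σx)² = 2583992 − 2277081 = 306911; nΣy² − (Σy)² = 15016 − 13225 = 1791
r = 21553 / √(306911 × 1791) = 21553 / 23445.2042 ≈ 0.919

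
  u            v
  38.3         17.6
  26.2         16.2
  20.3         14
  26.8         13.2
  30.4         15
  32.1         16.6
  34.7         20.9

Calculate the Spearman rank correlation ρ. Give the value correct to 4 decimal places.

0.7857

Rank u: 7, 2, 1, 3, 4, 5, 6
Rank v: 6, 4, 2, 1, 3, 5, 7
d = rank(u) − rank(v): 1, -2, -1, 2, 1, 0, -1; Σd² = 12
ρ = 1 − 6Σd² / [n(n²−1)] = 1 − 6×12 / (7×48) = 1 − 72/336 ≈ 0.7857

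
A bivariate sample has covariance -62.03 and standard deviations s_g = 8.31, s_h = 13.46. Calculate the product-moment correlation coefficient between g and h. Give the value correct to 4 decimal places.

-0.5546

r = Cov(g,h) / (s_g · s_h) = -62.03 / (8.31 × 13.46)
  = -62.03 / 111.8526 ≈ -0.5546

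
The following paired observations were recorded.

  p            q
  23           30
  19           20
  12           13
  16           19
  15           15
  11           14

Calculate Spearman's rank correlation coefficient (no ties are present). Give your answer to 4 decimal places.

Rank p: 6, 5, 2, 4, 3, 1
Rank q: 6, 5, 1, 4, 3, 2
d = rank(p) − rank(q): 0, 0, 1, 0, 0, -1; Σd² = 2
ρ = 1 − 6Σd² / [n(n²−1)] = 1 − 6×2 / (6×35) = 1 − 12/210 ≈ 0.9429

0.9429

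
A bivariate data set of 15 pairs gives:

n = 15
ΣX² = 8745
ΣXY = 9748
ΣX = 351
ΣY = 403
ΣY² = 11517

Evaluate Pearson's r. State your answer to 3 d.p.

r = (nΣXY − ΣXΣY) / √[(nΣX² − (ΣX)²)(nΣY² − (ΣY)²)]
Numerator: 15×9748 − 351×403 = 4767
Denominator: √[(131175 − 123201)(172755 − 162409)] = √[7974 × 10346] = 9082.8962
r = 4767 / 9082.8962 ≈ 0.525

0.525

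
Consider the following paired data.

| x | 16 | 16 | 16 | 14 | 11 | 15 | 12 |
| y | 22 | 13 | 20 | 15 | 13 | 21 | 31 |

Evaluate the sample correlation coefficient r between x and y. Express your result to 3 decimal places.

-0.108

n = 7, Σx = 100, Σy = 135, Σx² = 1454, Σy² = 2849, Σxy = 1920
nΣxy − ΣxΣy = 13440 − 13500 = -60
nΣx² − (Σx)² = 10178 − 10000 = 178; nΣy² − (Σy)² = 19943 − 18225 = 1718
r = -60 / √(178 × 1718) = -60 / 552.9955 ≈ -0.108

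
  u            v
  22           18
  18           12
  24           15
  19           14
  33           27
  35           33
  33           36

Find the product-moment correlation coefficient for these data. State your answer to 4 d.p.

0.9433

n = 7, Σu = 184, Σv = 155, Σu² = 5148, Σv² = 4003, Σuv = 4472
nΣuv − ΣuΣv = 31304 − 28520 = 2784
nΣu² − (Σu)² = 36036 − 33856 = 2180; nΣv² − (Σv)² = 28021 − 24025 = 3996
r = 2784 / √(2180 × 3996) = 2784 / 2951.4878 ≈ 0.9433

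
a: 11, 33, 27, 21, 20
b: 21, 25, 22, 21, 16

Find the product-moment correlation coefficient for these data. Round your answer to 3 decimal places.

n = 5, Σa = 112, Σb = 105, Σa² = 2780, Σb² = 2247, Σab = 2411
nΣab − ΣaΣb = 12055 − 11760 = 295
nΣa² − (Σa)² = 13900 − 12544 = 1356; nΣb² − (Σb)² = 11235 − 11025 = 210
r = 295 / √(1356 × 210) = 295 / 533.6291 ≈ 0.553

0.553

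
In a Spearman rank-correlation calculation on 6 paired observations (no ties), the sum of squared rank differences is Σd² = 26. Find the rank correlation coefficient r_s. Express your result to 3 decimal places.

ρ = 1 − 6Σd² / [n(n²−1)] = 1 − 6×26 / (6×35)
  = 1 − 156/210 = 1 − 0.7429 ≈ 0.257

0.257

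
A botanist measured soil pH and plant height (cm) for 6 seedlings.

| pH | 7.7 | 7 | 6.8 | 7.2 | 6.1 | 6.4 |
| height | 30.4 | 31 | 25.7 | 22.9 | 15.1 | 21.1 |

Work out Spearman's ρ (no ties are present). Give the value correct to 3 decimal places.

Rank pH: 6, 4, 3, 5, 1, 2
Rank height: 5, 6, 4, 3, 1, 2
d = rank(pH) − rank(height): 1, -2, -1, 2, 0, 0; Σd² = 10
ρ = 1 − 6Σd² / [n(n²−1)] = 1 − 6×10 / (6×35) = 1 − 60/210 ≈ 0.714

0.714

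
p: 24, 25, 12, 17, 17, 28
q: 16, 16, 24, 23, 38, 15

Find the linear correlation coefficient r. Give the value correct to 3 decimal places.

n = 6, Σp = 123, Σq = 132, Σp² = 2707, Σq² = 3286, Σpq = 2529
nΣpq − ΣpΣq = 15174 − 16236 = -1062
nΣp² − (Σp)² = 16242 − 15129 = 1113; nΣq² − (Σq)² = 19716 − 17424 = 2292
r = -1062 / √(1113 × 2292) = -1062 / 1597.1838 ≈ -0.665

-0.665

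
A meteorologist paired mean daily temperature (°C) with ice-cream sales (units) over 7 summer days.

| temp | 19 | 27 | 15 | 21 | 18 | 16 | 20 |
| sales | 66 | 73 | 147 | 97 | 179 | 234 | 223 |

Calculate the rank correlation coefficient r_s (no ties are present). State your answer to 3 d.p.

-0.464

Rank temp: 4, 7, 1, 6, 3, 2, 5
Rank sales: 1, 2, 4, 3, 5, 7, 6
d = rank(temp) − rank(sales): 3, 5, -3, 3, -2, -5, -1; Σd² = 82
ρ = 1 − 6Σd² / [n(n²−1)] = 1 − 6×82 / (7×48) = 1 − 492/336 ≈ -0.464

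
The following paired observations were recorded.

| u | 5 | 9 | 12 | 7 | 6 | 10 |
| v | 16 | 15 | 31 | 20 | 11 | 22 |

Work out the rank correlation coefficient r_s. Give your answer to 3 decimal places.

Rank u: 1, 4, 6, 3, 2, 5
Rank v: 3, 2, 6, 4, 1, 5
d = rank(u) − rank(v): -2, 2, 0, -1, 1, 0; Σd² = 10
ρ = 1 − 6Σd² / [n(n²−1)] = 1 − 6×10 / (6×35) = 1 − 60/210 ≈ 0.714

0.714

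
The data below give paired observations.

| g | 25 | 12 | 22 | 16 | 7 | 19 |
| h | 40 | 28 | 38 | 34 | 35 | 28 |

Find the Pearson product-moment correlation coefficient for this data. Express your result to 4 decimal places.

n = 6, Σg = 101, Σh = 203, Σg² = 1919, Σh² = 6993, Σgh = 3493
nΣgh − ΣgΣh = 20958 − 20503 = 455
nΣg² − (Σg)² = 11514 − 10201 = 1313; nΣh² − (Σh)² = 41958 − 41209 = 749
r = 455 / √(1313 × 749) = 455 / 991.6839 ≈ 0.4588

0.4588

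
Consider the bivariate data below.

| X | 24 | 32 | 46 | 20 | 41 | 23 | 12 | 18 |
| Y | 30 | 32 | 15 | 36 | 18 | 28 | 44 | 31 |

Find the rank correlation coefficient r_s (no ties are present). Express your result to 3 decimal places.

Rank X: 5, 6, 8, 3, 7, 4, 1, 2
Rank Y: 4, 6, 1, 7, 2, 3, 8, 5
d = rank(X) − rank(Y): 1, 0, 7, -4, 5, 1, -7, -3; Σd² = 150
ρ = 1 − 6Σd² / [n(n²−1)] = 1 − 6×150 / (8×63) = 1 − 900/504 ≈ -0.786

-0.786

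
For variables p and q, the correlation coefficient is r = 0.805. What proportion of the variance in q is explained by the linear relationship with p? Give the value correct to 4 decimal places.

0.6480

r² = (0.805)² = 0.6480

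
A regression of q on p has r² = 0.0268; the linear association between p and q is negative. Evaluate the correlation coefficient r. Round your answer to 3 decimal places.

|r| = √0.0268 = 0.164
The association is negative, so r = −0.164.

-0.164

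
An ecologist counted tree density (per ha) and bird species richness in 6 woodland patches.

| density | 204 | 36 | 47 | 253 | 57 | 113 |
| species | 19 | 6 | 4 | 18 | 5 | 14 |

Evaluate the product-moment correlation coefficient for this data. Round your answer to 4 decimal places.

0.9359

n = 6, Σx = 710, Σy = 66, Σx² = 125148, Σy² = 958, Σxy = 10701
nΣxy − ΣxΣy = 64206 − 46860 = 17346
nΣx² − (Σx)² = 750888 − 504100 = 246788; nΣy² − (Σy)² = 5748 − 4356 = 1392
r = 17346 / √(246788 × 1392) = 17346 / 18534.5325 ≈ 0.9359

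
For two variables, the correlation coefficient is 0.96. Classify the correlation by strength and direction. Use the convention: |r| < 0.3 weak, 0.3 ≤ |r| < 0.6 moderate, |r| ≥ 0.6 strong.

r = 0.96 > 0 so the relationship is positive.
|r| = 0.96, which falls in the strong range.

strong positive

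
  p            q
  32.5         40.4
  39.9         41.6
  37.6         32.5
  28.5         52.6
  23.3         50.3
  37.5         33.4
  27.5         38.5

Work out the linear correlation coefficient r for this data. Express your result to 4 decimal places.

n = 7, Σp = 226.8, Σq = 289.3, Σp² = 7579.66, Σq² = 12313.63, Σpq = 9177.18
nΣpq − ΣpΣq = 64240.26 − 65613.24 = -1372.98
nΣp² − (Σp)² = 53057.62 − 51438.24 = 1619.38; nΣq² − (Σq)² = 86195.41 − 83694.49 = 2500.92
r = -1372.98 / √(1619.38 × 2500.92) = -1372.98 / 2012.4462 ≈ -0.6822

-0.6822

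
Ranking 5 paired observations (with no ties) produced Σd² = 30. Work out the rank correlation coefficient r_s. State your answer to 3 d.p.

-0.500

ρ = 1 − 6Σd² / [n(n²−1)] = 1 − 6×30 / (5×24)
  = 1 − 180/120 = 1 − 1.5000 ≈ -0.500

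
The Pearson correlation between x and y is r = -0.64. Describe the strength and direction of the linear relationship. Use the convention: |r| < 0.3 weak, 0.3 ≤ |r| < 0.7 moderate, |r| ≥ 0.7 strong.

r = -0.64 < 0 so the relationship is negative.
|r| = 0.64, which falls in the moderate range.

moderate negative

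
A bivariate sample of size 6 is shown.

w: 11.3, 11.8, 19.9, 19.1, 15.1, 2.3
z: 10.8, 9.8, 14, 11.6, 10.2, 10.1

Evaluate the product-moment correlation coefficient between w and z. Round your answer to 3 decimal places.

n = 6, Σw = 79.5, Σz = 66.5, Σw² = 1261.05, Σz² = 749.29, Σwz = 915.09
nΣwz − ΣwΣz = 5490.54 − 5286.75 = 203.79
nΣw² − (Σw)² = 7566.3 − 6320.25 = 1246.05; nΣz² − (Σz)² = 4495.74 − 4422.25 = 73.49
r = 203.79 / √(1246.05 × 73.49) = 203.79 / 302.6090 ≈ 0.673

0.673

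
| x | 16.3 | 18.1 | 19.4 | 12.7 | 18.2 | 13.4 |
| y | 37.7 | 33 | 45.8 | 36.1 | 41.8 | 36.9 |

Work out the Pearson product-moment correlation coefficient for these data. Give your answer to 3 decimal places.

n = 6, Σx = 98.1, Σy = 231.3, Σx² = 1641.75, Σy² = 9019.99, Σxy = 3814.02
nΣxy − ΣxΣy = 22884.12 − 22690.53 = 193.59
nΣx² − (Σx)² = 9850.5 − 9623.61 = 226.89; nΣy² − (Σy)² = 54119.94 − 53499.69 = 620.25
r = 193.59 / √(226.89 × 620.25) = 193.59 / 375.1380 ≈ 0.516

0.516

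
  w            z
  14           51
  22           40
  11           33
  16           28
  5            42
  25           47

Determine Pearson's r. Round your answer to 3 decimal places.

0.175

n = 6, Σw = 93, Σz = 241, Σw² = 1707, Σz² = 10047, Σwz = 3790
nΣwz − ΣwΣz = 22740 − 22413 = 327
nΣw² − (Σw)² = 10242 − 8649 = 1593; nΣz² − (Σz)² = 60282 − 58081 = 2201
r = 327 / √(1593 × 2201) = 327 / 1872.4831 ≈ 0.175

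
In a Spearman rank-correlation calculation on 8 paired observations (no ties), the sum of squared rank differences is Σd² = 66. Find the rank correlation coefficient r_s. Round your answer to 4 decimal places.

0.2143

ρ = 1 − 6Σd² / [n(n²−1)] = 1 − 6×66 / (8×63)
  = 1 − 396/504 = 1 − 0.78571 ≈ 0.2143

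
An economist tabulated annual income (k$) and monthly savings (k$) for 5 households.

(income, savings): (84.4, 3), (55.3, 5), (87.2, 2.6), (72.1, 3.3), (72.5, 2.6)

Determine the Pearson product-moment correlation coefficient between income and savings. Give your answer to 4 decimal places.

n = 5, Σx = 371.5, Σy = 16.5, Σx² = 28239.95, Σy² = 58.41, Σxy = 1182.85
nΣxy − ΣxΣy = 5914.25 − 6129.75 = -215.5
nΣx² − (Σx)² = 141199.75 − 138012.25 = 3187.5; nΣy² − (Σy)² = 292.05 − 272.25 = 19.8
r = -215.5 / √(3187.5 × 19.8) = -215.5 / 251.2220 ≈ -0.8578

-0.8578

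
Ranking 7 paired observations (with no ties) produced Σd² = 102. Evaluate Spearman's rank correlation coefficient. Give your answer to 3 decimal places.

ρ = 1 − 6Σd² / [n(n²−1)] = 1 − 6×102 / (7×48)
  = 1 − 612/336 = 1 − 1.8214 ≈ -0.821

-0.821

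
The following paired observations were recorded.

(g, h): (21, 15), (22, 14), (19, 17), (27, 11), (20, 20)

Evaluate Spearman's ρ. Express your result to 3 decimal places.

-0.900

Rank g: 3, 4, 1, 5, 2
Rank h: 3, 2, 4, 1, 5
d = rank(g) − rank(h): 0, 2, -3, 4, -3; Σd² = 38
ρ = 1 − 6Σd² / [n(n²−1)] = 1 − 6×38 / (5×24) = 1 − 228/120 ≈ -0.900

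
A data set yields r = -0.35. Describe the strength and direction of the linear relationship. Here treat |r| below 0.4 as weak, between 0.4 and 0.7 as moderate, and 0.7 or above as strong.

weak negative

r = -0.35 < 0 so the relationship is negative.
|r| = 0.35, which falls in the weak range.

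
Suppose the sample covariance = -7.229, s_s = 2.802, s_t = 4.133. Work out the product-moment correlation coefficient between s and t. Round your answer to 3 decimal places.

r = Cov(s,t) / (s_s · s_t) = -7.229 / (2.802 × 4.133)
  = -7.229 / 11.5807 ≈ -0.624

-0.624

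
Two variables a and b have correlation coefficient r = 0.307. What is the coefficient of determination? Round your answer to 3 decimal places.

r² = (0.307)² = 0.094

0.094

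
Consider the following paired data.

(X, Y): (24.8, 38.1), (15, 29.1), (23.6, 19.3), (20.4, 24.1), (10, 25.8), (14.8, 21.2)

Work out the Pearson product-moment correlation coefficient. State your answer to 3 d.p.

0.245

n = 6, ΣX = 108.6, ΣY = 157.6, ΣX² = 2132.2, ΣY² = 4366.8, ΣXY = 2900.26
nΣXY − ΣXΣY = 17401.56 − 17115.36 = 286.2
nΣX² − (ΣX)² = 12793.2 − 11793.96 = 999.24; nΣY² − (ΣY)² = 26200.8 − 24837.76 = 1363.04
r = 286.2 / √(999.24 × 1363.04) = 286.2 / 1167.0493 ≈ 0.245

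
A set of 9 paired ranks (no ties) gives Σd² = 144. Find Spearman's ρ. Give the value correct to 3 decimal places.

-0.200

ρ = 1 − 6Σd² / [n(n²−1)] = 1 − 6×144 / (9×80)
  = 1 − 864/720 = 1 − 1.2000 ≈ -0.200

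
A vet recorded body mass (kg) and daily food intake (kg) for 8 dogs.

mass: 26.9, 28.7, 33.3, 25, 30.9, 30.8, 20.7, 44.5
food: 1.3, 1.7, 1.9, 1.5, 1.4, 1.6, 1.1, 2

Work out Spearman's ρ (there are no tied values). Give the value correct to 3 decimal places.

0.786

Rank mass: 3, 4, 7, 2, 6, 5, 1, 8
Rank food: 2, 6, 7, 4, 3, 5, 1, 8
d = rank(mass) − rank(food): 1, -2, 0, -2, 3, 0, 0, 0; Σd² = 18
ρ = 1 − 6Σd² / [n(n²−1)] = 1 − 6×18 / (8×63) = 1 − 108/504 ≈ 0.786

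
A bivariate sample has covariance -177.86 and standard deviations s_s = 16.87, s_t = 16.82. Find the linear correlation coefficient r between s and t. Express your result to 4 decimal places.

-0.6268

r = Cov(s,t) / (s_s · s_t) = -177.86 / (16.87 × 16.82)
  = -177.86 / 283.7534 ≈ -0.6268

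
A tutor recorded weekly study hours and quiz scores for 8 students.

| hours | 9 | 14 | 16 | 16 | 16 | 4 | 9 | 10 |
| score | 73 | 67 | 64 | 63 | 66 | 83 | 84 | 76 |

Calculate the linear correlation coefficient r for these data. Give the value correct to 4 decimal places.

n = 8, Σx = 94, Σy = 576, Σx² = 1242, Σy² = 41960, Σxy = 6531
nΣxy − ΣxΣy = 52248 − 54144 = -1896
nΣx² − (Σx)² = 9936 − 8836 = 1100; nΣy² − (Σy)² = 335680 − 331776 = 3904
r = -1896 / √(1100 × 3904) = -1896 / 2072.2934 ≈ -0.9149

-0.9149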